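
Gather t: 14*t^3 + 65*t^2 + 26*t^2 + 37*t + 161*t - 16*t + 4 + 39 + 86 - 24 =14*t^3 + 91*t^2 + 182*t + 105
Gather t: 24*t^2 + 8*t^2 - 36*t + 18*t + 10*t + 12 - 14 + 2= 32*t^2 - 8*t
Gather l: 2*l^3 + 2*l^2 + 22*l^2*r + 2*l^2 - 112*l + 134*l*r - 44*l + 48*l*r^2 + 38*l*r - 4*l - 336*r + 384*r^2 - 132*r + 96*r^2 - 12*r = 2*l^3 + l^2*(22*r + 4) + l*(48*r^2 + 172*r - 160) + 480*r^2 - 480*r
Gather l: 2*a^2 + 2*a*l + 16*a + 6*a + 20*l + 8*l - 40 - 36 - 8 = 2*a^2 + 22*a + l*(2*a + 28) - 84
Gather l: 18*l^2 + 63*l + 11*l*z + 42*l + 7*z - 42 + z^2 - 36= 18*l^2 + l*(11*z + 105) + z^2 + 7*z - 78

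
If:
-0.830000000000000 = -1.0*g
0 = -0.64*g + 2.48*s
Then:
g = 0.83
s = 0.21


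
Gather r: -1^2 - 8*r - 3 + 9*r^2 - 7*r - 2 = 9*r^2 - 15*r - 6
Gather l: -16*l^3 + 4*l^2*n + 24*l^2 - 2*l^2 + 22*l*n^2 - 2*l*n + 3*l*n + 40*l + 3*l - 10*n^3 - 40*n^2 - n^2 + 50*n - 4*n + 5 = -16*l^3 + l^2*(4*n + 22) + l*(22*n^2 + n + 43) - 10*n^3 - 41*n^2 + 46*n + 5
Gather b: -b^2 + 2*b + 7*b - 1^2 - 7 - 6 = -b^2 + 9*b - 14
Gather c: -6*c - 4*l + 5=-6*c - 4*l + 5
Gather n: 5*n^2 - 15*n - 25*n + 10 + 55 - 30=5*n^2 - 40*n + 35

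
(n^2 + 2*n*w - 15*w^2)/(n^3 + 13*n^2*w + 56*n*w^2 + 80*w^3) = (n - 3*w)/(n^2 + 8*n*w + 16*w^2)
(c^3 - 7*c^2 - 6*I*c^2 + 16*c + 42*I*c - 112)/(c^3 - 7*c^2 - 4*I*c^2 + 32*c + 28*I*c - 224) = (c + 2*I)/(c + 4*I)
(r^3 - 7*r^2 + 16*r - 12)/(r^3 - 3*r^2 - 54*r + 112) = (r^2 - 5*r + 6)/(r^2 - r - 56)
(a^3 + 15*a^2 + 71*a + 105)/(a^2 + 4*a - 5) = (a^2 + 10*a + 21)/(a - 1)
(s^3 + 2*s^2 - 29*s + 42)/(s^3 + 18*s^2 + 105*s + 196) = (s^2 - 5*s + 6)/(s^2 + 11*s + 28)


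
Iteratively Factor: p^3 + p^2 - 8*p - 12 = (p + 2)*(p^2 - p - 6) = (p + 2)^2*(p - 3)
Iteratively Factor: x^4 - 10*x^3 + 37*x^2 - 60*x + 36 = (x - 2)*(x^3 - 8*x^2 + 21*x - 18) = (x - 3)*(x - 2)*(x^2 - 5*x + 6) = (x - 3)^2*(x - 2)*(x - 2)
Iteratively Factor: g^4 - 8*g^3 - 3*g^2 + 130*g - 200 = (g + 4)*(g^3 - 12*g^2 + 45*g - 50) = (g - 5)*(g + 4)*(g^2 - 7*g + 10) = (g - 5)^2*(g + 4)*(g - 2)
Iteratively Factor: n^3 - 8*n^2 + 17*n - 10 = (n - 1)*(n^2 - 7*n + 10) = (n - 5)*(n - 1)*(n - 2)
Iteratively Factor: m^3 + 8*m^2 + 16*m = (m + 4)*(m^2 + 4*m) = m*(m + 4)*(m + 4)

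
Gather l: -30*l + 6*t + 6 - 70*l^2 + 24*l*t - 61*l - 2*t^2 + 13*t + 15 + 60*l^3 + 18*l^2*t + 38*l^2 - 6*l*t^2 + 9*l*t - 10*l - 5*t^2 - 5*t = 60*l^3 + l^2*(18*t - 32) + l*(-6*t^2 + 33*t - 101) - 7*t^2 + 14*t + 21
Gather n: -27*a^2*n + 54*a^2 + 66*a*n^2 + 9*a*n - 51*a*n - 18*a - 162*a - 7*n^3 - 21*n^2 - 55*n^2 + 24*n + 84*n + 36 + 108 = 54*a^2 - 180*a - 7*n^3 + n^2*(66*a - 76) + n*(-27*a^2 - 42*a + 108) + 144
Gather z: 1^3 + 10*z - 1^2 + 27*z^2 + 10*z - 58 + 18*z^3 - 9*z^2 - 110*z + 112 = 18*z^3 + 18*z^2 - 90*z + 54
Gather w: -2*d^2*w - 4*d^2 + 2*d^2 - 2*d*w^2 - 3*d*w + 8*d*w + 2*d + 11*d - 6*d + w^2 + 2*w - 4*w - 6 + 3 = -2*d^2 + 7*d + w^2*(1 - 2*d) + w*(-2*d^2 + 5*d - 2) - 3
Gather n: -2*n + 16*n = 14*n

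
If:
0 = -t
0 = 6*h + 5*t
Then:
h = 0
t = 0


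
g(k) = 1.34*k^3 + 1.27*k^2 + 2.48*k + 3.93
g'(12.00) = 611.84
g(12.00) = 2532.09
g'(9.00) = 350.96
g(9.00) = 1105.98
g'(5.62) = 143.72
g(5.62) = 295.84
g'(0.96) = 8.62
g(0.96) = 8.67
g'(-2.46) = 20.56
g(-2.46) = -14.43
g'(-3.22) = 35.98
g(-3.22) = -35.63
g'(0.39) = 4.08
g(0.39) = 5.17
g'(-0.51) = 2.23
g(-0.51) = 2.82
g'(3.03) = 47.08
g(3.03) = 60.38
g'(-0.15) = 2.19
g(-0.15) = 3.58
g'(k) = 4.02*k^2 + 2.54*k + 2.48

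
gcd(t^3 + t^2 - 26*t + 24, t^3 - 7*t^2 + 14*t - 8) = t^2 - 5*t + 4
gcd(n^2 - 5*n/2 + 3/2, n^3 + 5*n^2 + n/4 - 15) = n - 3/2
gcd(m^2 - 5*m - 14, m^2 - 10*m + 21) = m - 7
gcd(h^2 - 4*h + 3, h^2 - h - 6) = h - 3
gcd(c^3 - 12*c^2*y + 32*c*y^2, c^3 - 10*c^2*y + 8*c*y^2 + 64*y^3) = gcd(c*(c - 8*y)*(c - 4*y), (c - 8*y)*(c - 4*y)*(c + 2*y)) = c^2 - 12*c*y + 32*y^2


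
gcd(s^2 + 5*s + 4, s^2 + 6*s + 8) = s + 4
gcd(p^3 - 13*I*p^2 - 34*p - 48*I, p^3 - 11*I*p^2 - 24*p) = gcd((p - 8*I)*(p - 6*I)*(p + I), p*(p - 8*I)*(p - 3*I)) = p - 8*I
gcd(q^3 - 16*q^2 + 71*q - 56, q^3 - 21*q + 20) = q - 1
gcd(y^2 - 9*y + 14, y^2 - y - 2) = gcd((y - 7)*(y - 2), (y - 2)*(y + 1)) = y - 2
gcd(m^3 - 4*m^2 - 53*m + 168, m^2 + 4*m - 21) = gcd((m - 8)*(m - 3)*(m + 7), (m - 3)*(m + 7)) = m^2 + 4*m - 21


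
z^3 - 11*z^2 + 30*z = z*(z - 6)*(z - 5)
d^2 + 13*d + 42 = (d + 6)*(d + 7)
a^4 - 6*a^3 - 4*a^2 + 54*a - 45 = (a - 5)*(a - 3)*(a - 1)*(a + 3)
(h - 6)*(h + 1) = h^2 - 5*h - 6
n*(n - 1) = n^2 - n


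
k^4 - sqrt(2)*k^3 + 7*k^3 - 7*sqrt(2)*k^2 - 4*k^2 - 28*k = k*(k + 7)*(k - 2*sqrt(2))*(k + sqrt(2))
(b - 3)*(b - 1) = b^2 - 4*b + 3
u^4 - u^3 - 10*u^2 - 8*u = u*(u - 4)*(u + 1)*(u + 2)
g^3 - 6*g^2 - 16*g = g*(g - 8)*(g + 2)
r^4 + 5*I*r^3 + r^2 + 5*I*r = r*(r - I)*(r + I)*(r + 5*I)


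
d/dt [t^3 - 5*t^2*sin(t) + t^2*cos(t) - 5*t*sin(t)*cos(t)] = -t^2*sin(t) - 5*t^2*cos(t) + 3*t^2 - 10*t*sin(t) + 2*t*cos(t) - 5*t*cos(2*t) - 5*sin(2*t)/2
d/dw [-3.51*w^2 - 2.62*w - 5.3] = -7.02*w - 2.62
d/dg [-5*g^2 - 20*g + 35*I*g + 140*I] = -10*g - 20 + 35*I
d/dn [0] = 0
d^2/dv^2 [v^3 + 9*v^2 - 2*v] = 6*v + 18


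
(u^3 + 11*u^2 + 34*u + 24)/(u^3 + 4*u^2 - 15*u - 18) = (u + 4)/(u - 3)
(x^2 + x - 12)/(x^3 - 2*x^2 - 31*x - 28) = (x - 3)/(x^2 - 6*x - 7)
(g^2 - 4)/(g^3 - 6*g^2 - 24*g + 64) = (g + 2)/(g^2 - 4*g - 32)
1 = 1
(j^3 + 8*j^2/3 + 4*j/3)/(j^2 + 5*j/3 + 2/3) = j*(j + 2)/(j + 1)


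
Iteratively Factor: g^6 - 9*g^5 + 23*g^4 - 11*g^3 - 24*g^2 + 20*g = (g - 2)*(g^5 - 7*g^4 + 9*g^3 + 7*g^2 - 10*g) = (g - 2)*(g - 1)*(g^4 - 6*g^3 + 3*g^2 + 10*g) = (g - 2)*(g - 1)*(g + 1)*(g^3 - 7*g^2 + 10*g) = (g - 2)^2*(g - 1)*(g + 1)*(g^2 - 5*g) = (g - 5)*(g - 2)^2*(g - 1)*(g + 1)*(g)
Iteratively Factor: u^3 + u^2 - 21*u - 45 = (u + 3)*(u^2 - 2*u - 15) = (u - 5)*(u + 3)*(u + 3)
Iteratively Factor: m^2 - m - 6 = (m - 3)*(m + 2)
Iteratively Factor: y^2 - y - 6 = (y - 3)*(y + 2)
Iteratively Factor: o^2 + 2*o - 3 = (o - 1)*(o + 3)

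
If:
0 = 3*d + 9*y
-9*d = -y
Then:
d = 0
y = 0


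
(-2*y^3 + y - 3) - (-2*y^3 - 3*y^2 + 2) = 3*y^2 + y - 5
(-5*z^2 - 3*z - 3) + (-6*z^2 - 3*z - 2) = -11*z^2 - 6*z - 5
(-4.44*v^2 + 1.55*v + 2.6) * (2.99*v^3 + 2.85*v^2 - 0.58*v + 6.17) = -13.2756*v^5 - 8.0195*v^4 + 14.7667*v^3 - 20.8838*v^2 + 8.0555*v + 16.042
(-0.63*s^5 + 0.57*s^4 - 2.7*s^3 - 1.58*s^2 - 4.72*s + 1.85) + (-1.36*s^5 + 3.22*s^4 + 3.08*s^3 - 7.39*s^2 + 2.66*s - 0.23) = -1.99*s^5 + 3.79*s^4 + 0.38*s^3 - 8.97*s^2 - 2.06*s + 1.62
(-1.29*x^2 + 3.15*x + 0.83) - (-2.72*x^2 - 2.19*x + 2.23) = 1.43*x^2 + 5.34*x - 1.4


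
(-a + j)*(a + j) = -a^2 + j^2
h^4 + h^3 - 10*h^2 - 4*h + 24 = (h - 2)^2*(h + 2)*(h + 3)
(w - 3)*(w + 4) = w^2 + w - 12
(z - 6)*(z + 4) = z^2 - 2*z - 24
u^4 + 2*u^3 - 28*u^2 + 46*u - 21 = (u - 3)*(u - 1)^2*(u + 7)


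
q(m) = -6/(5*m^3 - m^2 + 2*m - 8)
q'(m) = -6*(-15*m^2 + 2*m - 2)/(5*m^3 - m^2 + 2*m - 8)^2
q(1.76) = -0.30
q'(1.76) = 0.70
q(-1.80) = 0.14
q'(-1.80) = 0.17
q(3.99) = -0.02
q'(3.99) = 0.02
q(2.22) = -0.13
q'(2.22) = 0.20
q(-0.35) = 0.66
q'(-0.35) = 0.33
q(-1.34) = 0.24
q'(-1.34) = 0.32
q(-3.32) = 0.03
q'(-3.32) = 0.02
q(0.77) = 1.26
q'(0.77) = 2.47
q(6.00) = -0.00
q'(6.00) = 0.00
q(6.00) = -0.00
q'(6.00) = 0.00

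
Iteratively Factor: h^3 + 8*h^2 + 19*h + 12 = (h + 1)*(h^2 + 7*h + 12) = (h + 1)*(h + 3)*(h + 4)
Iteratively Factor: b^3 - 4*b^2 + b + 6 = (b + 1)*(b^2 - 5*b + 6) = (b - 3)*(b + 1)*(b - 2)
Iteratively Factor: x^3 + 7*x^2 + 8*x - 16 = (x - 1)*(x^2 + 8*x + 16) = (x - 1)*(x + 4)*(x + 4)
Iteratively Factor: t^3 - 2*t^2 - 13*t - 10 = (t + 1)*(t^2 - 3*t - 10) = (t + 1)*(t + 2)*(t - 5)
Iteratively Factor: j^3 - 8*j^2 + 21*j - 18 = (j - 3)*(j^2 - 5*j + 6) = (j - 3)^2*(j - 2)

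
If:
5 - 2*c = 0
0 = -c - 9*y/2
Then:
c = 5/2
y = -5/9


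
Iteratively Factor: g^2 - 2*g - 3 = (g - 3)*(g + 1)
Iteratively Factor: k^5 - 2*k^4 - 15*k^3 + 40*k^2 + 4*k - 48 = (k + 1)*(k^4 - 3*k^3 - 12*k^2 + 52*k - 48) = (k - 2)*(k + 1)*(k^3 - k^2 - 14*k + 24) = (k - 2)*(k + 1)*(k + 4)*(k^2 - 5*k + 6) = (k - 3)*(k - 2)*(k + 1)*(k + 4)*(k - 2)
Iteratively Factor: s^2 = (s)*(s)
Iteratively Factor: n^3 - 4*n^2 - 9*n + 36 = (n - 4)*(n^2 - 9) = (n - 4)*(n - 3)*(n + 3)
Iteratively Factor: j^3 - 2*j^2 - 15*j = (j - 5)*(j^2 + 3*j) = (j - 5)*(j + 3)*(j)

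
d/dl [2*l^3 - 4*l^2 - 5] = 2*l*(3*l - 4)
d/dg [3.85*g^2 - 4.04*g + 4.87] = 7.7*g - 4.04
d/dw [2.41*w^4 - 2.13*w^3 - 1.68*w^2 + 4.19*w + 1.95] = 9.64*w^3 - 6.39*w^2 - 3.36*w + 4.19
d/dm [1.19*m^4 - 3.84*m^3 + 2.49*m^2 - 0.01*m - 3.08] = 4.76*m^3 - 11.52*m^2 + 4.98*m - 0.01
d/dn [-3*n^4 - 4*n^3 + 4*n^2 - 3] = 4*n*(-3*n^2 - 3*n + 2)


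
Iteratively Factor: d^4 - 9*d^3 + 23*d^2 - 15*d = (d - 1)*(d^3 - 8*d^2 + 15*d) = d*(d - 1)*(d^2 - 8*d + 15) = d*(d - 3)*(d - 1)*(d - 5)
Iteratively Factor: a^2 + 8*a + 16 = (a + 4)*(a + 4)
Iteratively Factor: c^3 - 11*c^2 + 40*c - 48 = (c - 3)*(c^2 - 8*c + 16) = (c - 4)*(c - 3)*(c - 4)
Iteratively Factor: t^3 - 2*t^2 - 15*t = (t + 3)*(t^2 - 5*t) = t*(t + 3)*(t - 5)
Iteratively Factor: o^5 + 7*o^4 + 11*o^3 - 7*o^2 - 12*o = (o + 4)*(o^4 + 3*o^3 - o^2 - 3*o) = o*(o + 4)*(o^3 + 3*o^2 - o - 3) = o*(o + 3)*(o + 4)*(o^2 - 1) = o*(o + 1)*(o + 3)*(o + 4)*(o - 1)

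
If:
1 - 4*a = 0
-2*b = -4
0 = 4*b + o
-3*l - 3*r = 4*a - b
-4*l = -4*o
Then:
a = 1/4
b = 2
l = -8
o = -8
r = 25/3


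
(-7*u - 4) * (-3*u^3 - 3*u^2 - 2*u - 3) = 21*u^4 + 33*u^3 + 26*u^2 + 29*u + 12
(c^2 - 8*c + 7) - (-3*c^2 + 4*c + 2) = 4*c^2 - 12*c + 5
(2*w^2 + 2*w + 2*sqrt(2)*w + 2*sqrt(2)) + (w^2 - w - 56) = 3*w^2 + w + 2*sqrt(2)*w - 56 + 2*sqrt(2)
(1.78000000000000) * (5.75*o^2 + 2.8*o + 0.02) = 10.235*o^2 + 4.984*o + 0.0356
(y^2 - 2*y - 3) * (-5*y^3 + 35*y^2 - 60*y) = -5*y^5 + 45*y^4 - 115*y^3 + 15*y^2 + 180*y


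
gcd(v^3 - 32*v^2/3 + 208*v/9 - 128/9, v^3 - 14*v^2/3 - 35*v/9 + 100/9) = v - 4/3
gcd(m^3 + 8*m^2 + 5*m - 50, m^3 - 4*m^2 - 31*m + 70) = m^2 + 3*m - 10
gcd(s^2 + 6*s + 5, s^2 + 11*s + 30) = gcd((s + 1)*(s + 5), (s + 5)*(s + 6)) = s + 5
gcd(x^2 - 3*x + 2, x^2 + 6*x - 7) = x - 1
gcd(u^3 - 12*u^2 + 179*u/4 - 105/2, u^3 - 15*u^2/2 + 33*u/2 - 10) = u - 5/2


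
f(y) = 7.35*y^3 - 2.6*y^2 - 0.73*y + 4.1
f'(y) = 22.05*y^2 - 5.2*y - 0.73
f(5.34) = 1045.27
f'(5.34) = 600.27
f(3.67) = 329.72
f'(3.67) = 277.18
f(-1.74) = -41.22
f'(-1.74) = 75.08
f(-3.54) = -351.96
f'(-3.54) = 294.00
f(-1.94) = -57.93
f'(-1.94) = 92.35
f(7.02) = 2413.57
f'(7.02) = 1049.40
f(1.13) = 10.56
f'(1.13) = 21.55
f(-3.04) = -224.20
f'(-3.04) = 218.86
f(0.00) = 4.10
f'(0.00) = -0.73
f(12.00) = 12321.74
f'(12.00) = 3112.07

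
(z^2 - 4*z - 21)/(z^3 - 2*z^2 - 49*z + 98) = (z + 3)/(z^2 + 5*z - 14)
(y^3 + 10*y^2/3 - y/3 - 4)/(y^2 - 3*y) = (3*y^3 + 10*y^2 - y - 12)/(3*y*(y - 3))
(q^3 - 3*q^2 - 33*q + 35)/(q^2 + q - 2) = (q^2 - 2*q - 35)/(q + 2)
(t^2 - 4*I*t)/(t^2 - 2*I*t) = (t - 4*I)/(t - 2*I)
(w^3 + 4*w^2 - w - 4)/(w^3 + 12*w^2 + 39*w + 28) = (w - 1)/(w + 7)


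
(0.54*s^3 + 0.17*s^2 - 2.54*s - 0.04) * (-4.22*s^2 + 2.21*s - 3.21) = -2.2788*s^5 + 0.476*s^4 + 9.3611*s^3 - 5.9903*s^2 + 8.065*s + 0.1284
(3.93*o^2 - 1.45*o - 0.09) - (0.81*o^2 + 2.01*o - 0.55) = 3.12*o^2 - 3.46*o + 0.46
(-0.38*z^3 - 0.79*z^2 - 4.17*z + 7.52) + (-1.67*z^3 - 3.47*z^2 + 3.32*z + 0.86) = -2.05*z^3 - 4.26*z^2 - 0.85*z + 8.38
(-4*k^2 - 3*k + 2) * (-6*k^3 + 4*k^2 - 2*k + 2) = 24*k^5 + 2*k^4 - 16*k^3 + 6*k^2 - 10*k + 4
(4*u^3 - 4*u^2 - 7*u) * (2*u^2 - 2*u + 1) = 8*u^5 - 16*u^4 - 2*u^3 + 10*u^2 - 7*u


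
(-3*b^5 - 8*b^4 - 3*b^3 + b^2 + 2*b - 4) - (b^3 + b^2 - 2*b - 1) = -3*b^5 - 8*b^4 - 4*b^3 + 4*b - 3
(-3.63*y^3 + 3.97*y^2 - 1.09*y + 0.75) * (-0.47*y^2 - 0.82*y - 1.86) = 1.7061*y^5 + 1.1107*y^4 + 4.0087*y^3 - 6.8429*y^2 + 1.4124*y - 1.395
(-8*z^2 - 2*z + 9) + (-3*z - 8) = -8*z^2 - 5*z + 1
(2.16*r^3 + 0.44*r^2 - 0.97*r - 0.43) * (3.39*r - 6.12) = 7.3224*r^4 - 11.7276*r^3 - 5.9811*r^2 + 4.4787*r + 2.6316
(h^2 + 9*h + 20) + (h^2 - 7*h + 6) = 2*h^2 + 2*h + 26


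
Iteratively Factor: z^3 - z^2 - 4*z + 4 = (z - 1)*(z^2 - 4) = (z - 1)*(z + 2)*(z - 2)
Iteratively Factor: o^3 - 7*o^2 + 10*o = (o)*(o^2 - 7*o + 10) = o*(o - 2)*(o - 5)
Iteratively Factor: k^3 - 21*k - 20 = (k + 1)*(k^2 - k - 20) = (k + 1)*(k + 4)*(k - 5)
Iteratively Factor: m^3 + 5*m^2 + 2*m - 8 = (m + 2)*(m^2 + 3*m - 4) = (m - 1)*(m + 2)*(m + 4)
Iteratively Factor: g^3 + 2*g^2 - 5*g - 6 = (g + 1)*(g^2 + g - 6) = (g + 1)*(g + 3)*(g - 2)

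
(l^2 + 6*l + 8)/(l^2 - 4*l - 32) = (l + 2)/(l - 8)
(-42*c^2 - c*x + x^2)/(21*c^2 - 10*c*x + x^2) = (6*c + x)/(-3*c + x)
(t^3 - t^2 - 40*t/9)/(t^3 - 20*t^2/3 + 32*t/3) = (t + 5/3)/(t - 4)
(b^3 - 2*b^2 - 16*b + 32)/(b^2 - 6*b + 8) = b + 4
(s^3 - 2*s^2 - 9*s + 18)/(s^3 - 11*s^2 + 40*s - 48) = (s^2 + s - 6)/(s^2 - 8*s + 16)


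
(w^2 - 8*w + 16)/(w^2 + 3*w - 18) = (w^2 - 8*w + 16)/(w^2 + 3*w - 18)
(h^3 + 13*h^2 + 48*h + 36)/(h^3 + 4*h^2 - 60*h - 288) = (h + 1)/(h - 8)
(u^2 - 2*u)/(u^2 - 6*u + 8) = u/(u - 4)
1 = 1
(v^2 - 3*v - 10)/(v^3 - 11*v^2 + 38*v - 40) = (v + 2)/(v^2 - 6*v + 8)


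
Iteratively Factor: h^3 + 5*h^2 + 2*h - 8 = (h + 2)*(h^2 + 3*h - 4) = (h + 2)*(h + 4)*(h - 1)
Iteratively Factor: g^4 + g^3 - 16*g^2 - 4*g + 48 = (g - 3)*(g^3 + 4*g^2 - 4*g - 16) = (g - 3)*(g + 4)*(g^2 - 4) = (g - 3)*(g + 2)*(g + 4)*(g - 2)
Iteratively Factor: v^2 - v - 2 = (v + 1)*(v - 2)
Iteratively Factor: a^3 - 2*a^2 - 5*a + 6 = (a - 3)*(a^2 + a - 2) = (a - 3)*(a + 2)*(a - 1)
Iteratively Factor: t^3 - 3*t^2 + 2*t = (t - 1)*(t^2 - 2*t) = (t - 2)*(t - 1)*(t)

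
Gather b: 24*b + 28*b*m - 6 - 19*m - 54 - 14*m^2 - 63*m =b*(28*m + 24) - 14*m^2 - 82*m - 60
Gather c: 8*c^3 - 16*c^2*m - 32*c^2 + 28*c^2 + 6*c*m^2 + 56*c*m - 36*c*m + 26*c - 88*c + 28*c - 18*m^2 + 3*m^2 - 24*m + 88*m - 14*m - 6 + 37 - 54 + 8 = 8*c^3 + c^2*(-16*m - 4) + c*(6*m^2 + 20*m - 34) - 15*m^2 + 50*m - 15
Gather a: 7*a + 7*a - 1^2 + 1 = 14*a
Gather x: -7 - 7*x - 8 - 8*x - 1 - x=-16*x - 16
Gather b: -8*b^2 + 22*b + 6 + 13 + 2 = -8*b^2 + 22*b + 21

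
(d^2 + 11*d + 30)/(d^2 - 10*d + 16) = (d^2 + 11*d + 30)/(d^2 - 10*d + 16)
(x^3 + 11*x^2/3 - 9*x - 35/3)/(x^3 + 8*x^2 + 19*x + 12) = (3*x^2 + 8*x - 35)/(3*(x^2 + 7*x + 12))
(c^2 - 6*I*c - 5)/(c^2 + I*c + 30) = (c - I)/(c + 6*I)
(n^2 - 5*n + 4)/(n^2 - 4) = (n^2 - 5*n + 4)/(n^2 - 4)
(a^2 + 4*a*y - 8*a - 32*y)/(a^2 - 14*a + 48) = (a + 4*y)/(a - 6)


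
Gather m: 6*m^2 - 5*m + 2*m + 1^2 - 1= 6*m^2 - 3*m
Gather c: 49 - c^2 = 49 - c^2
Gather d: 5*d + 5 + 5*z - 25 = 5*d + 5*z - 20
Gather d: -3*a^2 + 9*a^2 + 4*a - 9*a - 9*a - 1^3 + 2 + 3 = 6*a^2 - 14*a + 4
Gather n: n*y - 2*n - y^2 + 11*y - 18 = n*(y - 2) - y^2 + 11*y - 18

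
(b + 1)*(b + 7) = b^2 + 8*b + 7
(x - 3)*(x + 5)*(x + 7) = x^3 + 9*x^2 - x - 105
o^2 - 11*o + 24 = (o - 8)*(o - 3)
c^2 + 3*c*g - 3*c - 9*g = (c - 3)*(c + 3*g)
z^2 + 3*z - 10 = (z - 2)*(z + 5)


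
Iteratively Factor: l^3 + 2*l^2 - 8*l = (l + 4)*(l^2 - 2*l) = (l - 2)*(l + 4)*(l)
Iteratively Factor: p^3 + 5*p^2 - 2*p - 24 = (p + 3)*(p^2 + 2*p - 8) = (p - 2)*(p + 3)*(p + 4)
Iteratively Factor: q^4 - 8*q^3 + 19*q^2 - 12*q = (q - 1)*(q^3 - 7*q^2 + 12*q) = (q - 4)*(q - 1)*(q^2 - 3*q) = (q - 4)*(q - 3)*(q - 1)*(q)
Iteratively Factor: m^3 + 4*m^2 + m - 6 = (m + 2)*(m^2 + 2*m - 3) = (m - 1)*(m + 2)*(m + 3)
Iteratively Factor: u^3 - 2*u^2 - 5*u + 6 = (u - 1)*(u^2 - u - 6) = (u - 1)*(u + 2)*(u - 3)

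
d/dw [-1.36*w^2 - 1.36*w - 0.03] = -2.72*w - 1.36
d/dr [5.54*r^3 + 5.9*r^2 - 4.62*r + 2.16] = 16.62*r^2 + 11.8*r - 4.62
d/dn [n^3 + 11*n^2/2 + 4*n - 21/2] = 3*n^2 + 11*n + 4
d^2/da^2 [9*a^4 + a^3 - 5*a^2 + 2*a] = 108*a^2 + 6*a - 10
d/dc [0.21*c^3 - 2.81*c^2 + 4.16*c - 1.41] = 0.63*c^2 - 5.62*c + 4.16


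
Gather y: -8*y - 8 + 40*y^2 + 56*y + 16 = 40*y^2 + 48*y + 8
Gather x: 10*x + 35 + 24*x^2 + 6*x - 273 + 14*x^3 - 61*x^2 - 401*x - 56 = 14*x^3 - 37*x^2 - 385*x - 294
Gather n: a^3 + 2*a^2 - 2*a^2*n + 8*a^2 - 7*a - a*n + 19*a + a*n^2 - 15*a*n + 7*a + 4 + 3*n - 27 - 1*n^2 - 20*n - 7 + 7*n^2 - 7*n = a^3 + 10*a^2 + 19*a + n^2*(a + 6) + n*(-2*a^2 - 16*a - 24) - 30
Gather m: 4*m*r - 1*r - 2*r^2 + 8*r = 4*m*r - 2*r^2 + 7*r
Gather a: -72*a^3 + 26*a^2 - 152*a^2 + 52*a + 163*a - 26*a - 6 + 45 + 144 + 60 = -72*a^3 - 126*a^2 + 189*a + 243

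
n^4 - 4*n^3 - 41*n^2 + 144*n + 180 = (n - 6)*(n - 5)*(n + 1)*(n + 6)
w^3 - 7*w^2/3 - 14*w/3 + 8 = (w - 3)*(w - 4/3)*(w + 2)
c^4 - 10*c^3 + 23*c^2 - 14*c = c*(c - 7)*(c - 2)*(c - 1)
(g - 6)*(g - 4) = g^2 - 10*g + 24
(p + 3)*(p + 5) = p^2 + 8*p + 15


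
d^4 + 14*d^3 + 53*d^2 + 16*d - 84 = (d - 1)*(d + 2)*(d + 6)*(d + 7)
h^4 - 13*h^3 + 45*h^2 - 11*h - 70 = (h - 7)*(h - 5)*(h - 2)*(h + 1)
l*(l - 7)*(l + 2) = l^3 - 5*l^2 - 14*l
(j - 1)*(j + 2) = j^2 + j - 2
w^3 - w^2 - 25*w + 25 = (w - 5)*(w - 1)*(w + 5)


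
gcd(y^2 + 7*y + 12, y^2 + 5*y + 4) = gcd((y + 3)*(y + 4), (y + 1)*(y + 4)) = y + 4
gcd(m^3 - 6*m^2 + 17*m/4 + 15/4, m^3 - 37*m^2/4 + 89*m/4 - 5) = m - 5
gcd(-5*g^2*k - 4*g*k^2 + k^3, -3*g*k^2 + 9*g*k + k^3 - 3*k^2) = k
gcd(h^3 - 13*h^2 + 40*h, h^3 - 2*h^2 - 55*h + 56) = h - 8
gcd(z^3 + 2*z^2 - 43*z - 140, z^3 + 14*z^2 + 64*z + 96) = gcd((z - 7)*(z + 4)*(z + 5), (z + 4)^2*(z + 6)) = z + 4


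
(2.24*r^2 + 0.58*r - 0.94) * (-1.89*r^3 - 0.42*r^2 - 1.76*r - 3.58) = -4.2336*r^5 - 2.037*r^4 - 2.4094*r^3 - 8.6452*r^2 - 0.422*r + 3.3652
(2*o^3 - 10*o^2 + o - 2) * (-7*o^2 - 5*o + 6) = -14*o^5 + 60*o^4 + 55*o^3 - 51*o^2 + 16*o - 12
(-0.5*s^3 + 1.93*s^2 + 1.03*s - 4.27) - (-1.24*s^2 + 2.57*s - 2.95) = -0.5*s^3 + 3.17*s^2 - 1.54*s - 1.32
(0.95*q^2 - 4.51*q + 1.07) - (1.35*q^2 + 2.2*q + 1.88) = -0.4*q^2 - 6.71*q - 0.81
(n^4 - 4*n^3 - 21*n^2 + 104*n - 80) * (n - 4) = n^5 - 8*n^4 - 5*n^3 + 188*n^2 - 496*n + 320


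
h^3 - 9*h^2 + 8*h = h*(h - 8)*(h - 1)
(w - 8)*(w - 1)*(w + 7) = w^3 - 2*w^2 - 55*w + 56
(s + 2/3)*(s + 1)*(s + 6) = s^3 + 23*s^2/3 + 32*s/3 + 4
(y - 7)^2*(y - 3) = y^3 - 17*y^2 + 91*y - 147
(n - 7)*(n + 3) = n^2 - 4*n - 21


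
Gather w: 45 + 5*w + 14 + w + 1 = 6*w + 60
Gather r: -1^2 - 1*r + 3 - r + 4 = 6 - 2*r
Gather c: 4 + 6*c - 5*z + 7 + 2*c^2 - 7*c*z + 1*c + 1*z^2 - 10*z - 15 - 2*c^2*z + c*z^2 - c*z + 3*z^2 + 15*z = c^2*(2 - 2*z) + c*(z^2 - 8*z + 7) + 4*z^2 - 4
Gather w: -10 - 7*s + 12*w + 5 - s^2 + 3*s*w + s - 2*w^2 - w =-s^2 - 6*s - 2*w^2 + w*(3*s + 11) - 5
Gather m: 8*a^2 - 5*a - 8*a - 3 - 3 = 8*a^2 - 13*a - 6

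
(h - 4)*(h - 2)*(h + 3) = h^3 - 3*h^2 - 10*h + 24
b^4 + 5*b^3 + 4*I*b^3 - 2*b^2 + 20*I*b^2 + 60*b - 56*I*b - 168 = (b - 2)*(b + 7)*(b - 2*I)*(b + 6*I)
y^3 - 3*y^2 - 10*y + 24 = (y - 4)*(y - 2)*(y + 3)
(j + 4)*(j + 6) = j^2 + 10*j + 24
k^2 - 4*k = k*(k - 4)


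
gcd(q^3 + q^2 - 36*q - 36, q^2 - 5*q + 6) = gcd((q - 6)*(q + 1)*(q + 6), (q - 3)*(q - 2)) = 1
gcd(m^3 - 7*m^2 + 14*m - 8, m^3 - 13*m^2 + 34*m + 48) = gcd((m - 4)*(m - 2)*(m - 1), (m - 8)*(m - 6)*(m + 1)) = 1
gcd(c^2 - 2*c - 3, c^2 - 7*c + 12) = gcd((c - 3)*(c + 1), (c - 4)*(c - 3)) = c - 3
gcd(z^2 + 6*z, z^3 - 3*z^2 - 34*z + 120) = z + 6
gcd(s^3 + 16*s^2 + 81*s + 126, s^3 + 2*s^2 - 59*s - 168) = s^2 + 10*s + 21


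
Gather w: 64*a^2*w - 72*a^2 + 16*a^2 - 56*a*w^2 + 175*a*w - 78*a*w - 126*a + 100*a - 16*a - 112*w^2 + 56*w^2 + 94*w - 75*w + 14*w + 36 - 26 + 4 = -56*a^2 - 42*a + w^2*(-56*a - 56) + w*(64*a^2 + 97*a + 33) + 14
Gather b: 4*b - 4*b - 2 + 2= 0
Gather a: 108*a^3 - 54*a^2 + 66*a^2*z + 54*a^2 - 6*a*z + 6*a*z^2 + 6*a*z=108*a^3 + 66*a^2*z + 6*a*z^2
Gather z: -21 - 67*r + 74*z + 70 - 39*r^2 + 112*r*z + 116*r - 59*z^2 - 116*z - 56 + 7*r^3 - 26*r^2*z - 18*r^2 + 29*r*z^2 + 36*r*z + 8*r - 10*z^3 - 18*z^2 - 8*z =7*r^3 - 57*r^2 + 57*r - 10*z^3 + z^2*(29*r - 77) + z*(-26*r^2 + 148*r - 50) - 7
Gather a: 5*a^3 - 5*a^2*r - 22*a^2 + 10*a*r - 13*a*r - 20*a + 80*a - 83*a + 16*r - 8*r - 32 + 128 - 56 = 5*a^3 + a^2*(-5*r - 22) + a*(-3*r - 23) + 8*r + 40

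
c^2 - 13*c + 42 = (c - 7)*(c - 6)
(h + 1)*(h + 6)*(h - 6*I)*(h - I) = h^4 + 7*h^3 - 7*I*h^3 - 49*I*h^2 - 42*h - 42*I*h - 36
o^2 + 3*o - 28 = (o - 4)*(o + 7)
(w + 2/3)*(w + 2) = w^2 + 8*w/3 + 4/3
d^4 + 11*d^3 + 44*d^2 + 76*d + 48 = (d + 2)^2*(d + 3)*(d + 4)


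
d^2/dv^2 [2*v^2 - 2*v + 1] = 4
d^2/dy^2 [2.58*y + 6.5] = 0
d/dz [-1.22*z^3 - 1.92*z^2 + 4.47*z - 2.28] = -3.66*z^2 - 3.84*z + 4.47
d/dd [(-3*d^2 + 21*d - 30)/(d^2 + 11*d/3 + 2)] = 72*(-4*d^2 + 6*d + 19)/(9*d^4 + 66*d^3 + 157*d^2 + 132*d + 36)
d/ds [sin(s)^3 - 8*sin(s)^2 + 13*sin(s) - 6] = (3*sin(s)^2 - 16*sin(s) + 13)*cos(s)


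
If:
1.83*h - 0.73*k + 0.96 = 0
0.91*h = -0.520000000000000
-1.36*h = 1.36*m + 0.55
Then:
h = -0.57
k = -0.12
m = 0.17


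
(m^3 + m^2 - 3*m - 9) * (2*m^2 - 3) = 2*m^5 + 2*m^4 - 9*m^3 - 21*m^2 + 9*m + 27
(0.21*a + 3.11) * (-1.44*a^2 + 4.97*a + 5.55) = -0.3024*a^3 - 3.4347*a^2 + 16.6222*a + 17.2605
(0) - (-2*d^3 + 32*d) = 2*d^3 - 32*d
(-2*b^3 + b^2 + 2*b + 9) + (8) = -2*b^3 + b^2 + 2*b + 17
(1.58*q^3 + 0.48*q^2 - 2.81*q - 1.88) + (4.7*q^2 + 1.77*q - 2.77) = 1.58*q^3 + 5.18*q^2 - 1.04*q - 4.65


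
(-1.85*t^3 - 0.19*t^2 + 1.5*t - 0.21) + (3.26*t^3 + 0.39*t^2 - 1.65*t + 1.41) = 1.41*t^3 + 0.2*t^2 - 0.15*t + 1.2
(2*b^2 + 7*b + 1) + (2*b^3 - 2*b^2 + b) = 2*b^3 + 8*b + 1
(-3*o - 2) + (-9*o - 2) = -12*o - 4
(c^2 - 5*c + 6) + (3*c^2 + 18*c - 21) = 4*c^2 + 13*c - 15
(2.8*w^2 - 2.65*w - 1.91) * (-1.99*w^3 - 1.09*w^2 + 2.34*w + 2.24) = -5.572*w^5 + 2.2215*w^4 + 13.2414*w^3 + 2.1529*w^2 - 10.4054*w - 4.2784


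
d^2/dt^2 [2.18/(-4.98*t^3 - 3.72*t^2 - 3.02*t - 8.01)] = ((65.1384*t + 16.2192)*(4.98*t^3 + 3.72*t^2 + 3.02*t + 8.01) - 2.18*(14.94*t^2 + 7.44*t + 3.02)*(29.88*t^2 + 14.88*t + 6.04))/(4.98*t^3 + 3.72*t^2 + 3.02*t + 8.01)^3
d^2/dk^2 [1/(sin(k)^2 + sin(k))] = (-4 + 1/sin(k) + 4/sin(k)^2 + 2/sin(k)^3)/(sin(k) + 1)^2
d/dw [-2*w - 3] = -2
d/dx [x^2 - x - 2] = 2*x - 1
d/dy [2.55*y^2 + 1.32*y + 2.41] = 5.1*y + 1.32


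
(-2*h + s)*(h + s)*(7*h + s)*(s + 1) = -14*h^3*s - 14*h^3 - 9*h^2*s^2 - 9*h^2*s + 6*h*s^3 + 6*h*s^2 + s^4 + s^3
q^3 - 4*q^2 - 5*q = q*(q - 5)*(q + 1)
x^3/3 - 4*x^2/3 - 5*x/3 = x*(x/3 + 1/3)*(x - 5)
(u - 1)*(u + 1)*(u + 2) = u^3 + 2*u^2 - u - 2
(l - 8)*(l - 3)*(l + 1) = l^3 - 10*l^2 + 13*l + 24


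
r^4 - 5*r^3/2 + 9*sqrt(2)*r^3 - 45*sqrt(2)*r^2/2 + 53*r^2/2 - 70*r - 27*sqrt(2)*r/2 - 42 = (r - 3)*(r + 1/2)*(r + 2*sqrt(2))*(r + 7*sqrt(2))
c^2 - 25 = (c - 5)*(c + 5)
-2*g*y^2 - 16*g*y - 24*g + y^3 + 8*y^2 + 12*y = (-2*g + y)*(y + 2)*(y + 6)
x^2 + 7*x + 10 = (x + 2)*(x + 5)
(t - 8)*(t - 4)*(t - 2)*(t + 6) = t^4 - 8*t^3 - 28*t^2 + 272*t - 384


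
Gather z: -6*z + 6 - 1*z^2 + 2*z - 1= -z^2 - 4*z + 5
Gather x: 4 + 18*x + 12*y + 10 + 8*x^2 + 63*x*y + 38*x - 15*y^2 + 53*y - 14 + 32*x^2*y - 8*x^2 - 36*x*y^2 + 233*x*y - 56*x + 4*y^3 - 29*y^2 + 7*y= 32*x^2*y + x*(-36*y^2 + 296*y) + 4*y^3 - 44*y^2 + 72*y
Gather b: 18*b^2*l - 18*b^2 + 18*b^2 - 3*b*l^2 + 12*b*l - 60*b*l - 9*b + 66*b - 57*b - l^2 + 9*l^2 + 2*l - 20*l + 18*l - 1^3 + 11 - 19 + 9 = 18*b^2*l + b*(-3*l^2 - 48*l) + 8*l^2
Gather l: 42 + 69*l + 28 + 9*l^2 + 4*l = 9*l^2 + 73*l + 70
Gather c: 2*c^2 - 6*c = 2*c^2 - 6*c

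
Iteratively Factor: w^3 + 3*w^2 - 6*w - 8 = (w - 2)*(w^2 + 5*w + 4) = (w - 2)*(w + 4)*(w + 1)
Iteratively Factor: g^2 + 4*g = (g)*(g + 4)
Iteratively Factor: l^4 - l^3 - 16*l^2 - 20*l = (l + 2)*(l^3 - 3*l^2 - 10*l) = l*(l + 2)*(l^2 - 3*l - 10) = l*(l - 5)*(l + 2)*(l + 2)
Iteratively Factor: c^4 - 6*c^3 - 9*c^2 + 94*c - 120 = (c + 4)*(c^3 - 10*c^2 + 31*c - 30) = (c - 5)*(c + 4)*(c^2 - 5*c + 6) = (c - 5)*(c - 3)*(c + 4)*(c - 2)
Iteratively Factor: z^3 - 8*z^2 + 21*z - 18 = (z - 2)*(z^2 - 6*z + 9) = (z - 3)*(z - 2)*(z - 3)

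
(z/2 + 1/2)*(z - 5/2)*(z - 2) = z^3/2 - 7*z^2/4 + z/4 + 5/2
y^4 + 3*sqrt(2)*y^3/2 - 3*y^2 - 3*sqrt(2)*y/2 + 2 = (y - 1)*(y + 1)*(y - sqrt(2)/2)*(y + 2*sqrt(2))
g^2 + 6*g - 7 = (g - 1)*(g + 7)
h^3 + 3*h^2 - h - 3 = (h - 1)*(h + 1)*(h + 3)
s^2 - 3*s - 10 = (s - 5)*(s + 2)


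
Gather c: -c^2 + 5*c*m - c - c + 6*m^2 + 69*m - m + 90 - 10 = -c^2 + c*(5*m - 2) + 6*m^2 + 68*m + 80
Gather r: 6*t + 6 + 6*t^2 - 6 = 6*t^2 + 6*t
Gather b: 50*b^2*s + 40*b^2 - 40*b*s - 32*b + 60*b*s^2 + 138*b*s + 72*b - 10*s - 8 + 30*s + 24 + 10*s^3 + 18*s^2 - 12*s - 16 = b^2*(50*s + 40) + b*(60*s^2 + 98*s + 40) + 10*s^3 + 18*s^2 + 8*s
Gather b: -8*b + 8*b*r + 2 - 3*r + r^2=b*(8*r - 8) + r^2 - 3*r + 2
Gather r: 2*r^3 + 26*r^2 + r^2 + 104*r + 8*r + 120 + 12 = 2*r^3 + 27*r^2 + 112*r + 132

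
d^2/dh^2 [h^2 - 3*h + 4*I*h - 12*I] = 2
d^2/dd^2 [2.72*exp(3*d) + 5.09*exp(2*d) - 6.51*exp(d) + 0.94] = (24.48*exp(2*d) + 20.36*exp(d) - 6.51)*exp(d)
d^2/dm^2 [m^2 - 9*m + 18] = 2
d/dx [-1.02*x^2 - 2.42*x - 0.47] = -2.04*x - 2.42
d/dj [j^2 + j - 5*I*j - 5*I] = 2*j + 1 - 5*I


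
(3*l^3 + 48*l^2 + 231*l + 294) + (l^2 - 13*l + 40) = 3*l^3 + 49*l^2 + 218*l + 334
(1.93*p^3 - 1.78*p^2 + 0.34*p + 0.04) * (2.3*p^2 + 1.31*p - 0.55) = 4.439*p^5 - 1.5657*p^4 - 2.6113*p^3 + 1.5164*p^2 - 0.1346*p - 0.022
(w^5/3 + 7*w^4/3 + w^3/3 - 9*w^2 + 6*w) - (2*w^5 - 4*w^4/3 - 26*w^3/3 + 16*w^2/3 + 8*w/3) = -5*w^5/3 + 11*w^4/3 + 9*w^3 - 43*w^2/3 + 10*w/3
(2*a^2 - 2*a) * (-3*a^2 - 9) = -6*a^4 + 6*a^3 - 18*a^2 + 18*a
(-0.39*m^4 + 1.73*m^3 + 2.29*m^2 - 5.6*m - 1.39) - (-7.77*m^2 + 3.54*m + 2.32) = -0.39*m^4 + 1.73*m^3 + 10.06*m^2 - 9.14*m - 3.71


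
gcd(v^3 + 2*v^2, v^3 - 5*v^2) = v^2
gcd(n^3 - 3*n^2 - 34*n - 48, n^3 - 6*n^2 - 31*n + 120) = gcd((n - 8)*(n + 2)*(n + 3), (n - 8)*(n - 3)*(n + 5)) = n - 8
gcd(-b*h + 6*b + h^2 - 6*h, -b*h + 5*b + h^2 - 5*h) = b - h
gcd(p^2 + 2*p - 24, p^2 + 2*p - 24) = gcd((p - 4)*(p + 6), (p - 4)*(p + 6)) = p^2 + 2*p - 24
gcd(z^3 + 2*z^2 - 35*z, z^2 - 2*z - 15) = z - 5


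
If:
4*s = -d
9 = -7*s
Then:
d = 36/7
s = -9/7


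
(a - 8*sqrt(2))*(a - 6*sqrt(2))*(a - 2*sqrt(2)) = a^3 - 16*sqrt(2)*a^2 + 152*a - 192*sqrt(2)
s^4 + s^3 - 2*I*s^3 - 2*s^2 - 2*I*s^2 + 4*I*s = s*(s - 1)*(s + 2)*(s - 2*I)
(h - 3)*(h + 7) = h^2 + 4*h - 21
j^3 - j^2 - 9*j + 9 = (j - 3)*(j - 1)*(j + 3)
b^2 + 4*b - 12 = (b - 2)*(b + 6)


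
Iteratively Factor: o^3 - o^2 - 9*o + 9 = (o - 3)*(o^2 + 2*o - 3) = (o - 3)*(o + 3)*(o - 1)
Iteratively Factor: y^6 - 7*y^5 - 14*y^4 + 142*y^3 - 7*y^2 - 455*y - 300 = (y - 5)*(y^5 - 2*y^4 - 24*y^3 + 22*y^2 + 103*y + 60) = (y - 5)*(y - 3)*(y^4 + y^3 - 21*y^2 - 41*y - 20) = (y - 5)*(y - 3)*(y + 1)*(y^3 - 21*y - 20) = (y - 5)*(y - 3)*(y + 1)^2*(y^2 - y - 20) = (y - 5)^2*(y - 3)*(y + 1)^2*(y + 4)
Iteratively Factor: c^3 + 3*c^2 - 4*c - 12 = (c + 2)*(c^2 + c - 6) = (c + 2)*(c + 3)*(c - 2)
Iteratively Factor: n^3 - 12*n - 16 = (n + 2)*(n^2 - 2*n - 8) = (n + 2)^2*(n - 4)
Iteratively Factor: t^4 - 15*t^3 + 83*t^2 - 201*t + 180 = (t - 3)*(t^3 - 12*t^2 + 47*t - 60) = (t - 3)^2*(t^2 - 9*t + 20) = (t - 4)*(t - 3)^2*(t - 5)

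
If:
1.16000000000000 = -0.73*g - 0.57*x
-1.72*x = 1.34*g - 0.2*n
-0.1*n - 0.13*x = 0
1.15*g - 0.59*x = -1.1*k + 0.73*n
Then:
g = -3.37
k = 2.78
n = -2.96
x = 2.28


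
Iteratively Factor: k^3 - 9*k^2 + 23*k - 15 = (k - 1)*(k^2 - 8*k + 15) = (k - 3)*(k - 1)*(k - 5)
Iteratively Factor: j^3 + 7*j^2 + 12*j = (j + 4)*(j^2 + 3*j) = (j + 3)*(j + 4)*(j)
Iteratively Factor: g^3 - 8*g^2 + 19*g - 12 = (g - 3)*(g^2 - 5*g + 4) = (g - 3)*(g - 1)*(g - 4)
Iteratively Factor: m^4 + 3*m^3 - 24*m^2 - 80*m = (m)*(m^3 + 3*m^2 - 24*m - 80) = m*(m - 5)*(m^2 + 8*m + 16) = m*(m - 5)*(m + 4)*(m + 4)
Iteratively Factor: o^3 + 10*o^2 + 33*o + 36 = (o + 3)*(o^2 + 7*o + 12) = (o + 3)*(o + 4)*(o + 3)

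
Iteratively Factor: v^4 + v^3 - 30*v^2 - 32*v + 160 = (v - 2)*(v^3 + 3*v^2 - 24*v - 80) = (v - 5)*(v - 2)*(v^2 + 8*v + 16) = (v - 5)*(v - 2)*(v + 4)*(v + 4)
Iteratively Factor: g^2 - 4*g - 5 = (g + 1)*(g - 5)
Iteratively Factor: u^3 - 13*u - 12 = (u + 1)*(u^2 - u - 12) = (u + 1)*(u + 3)*(u - 4)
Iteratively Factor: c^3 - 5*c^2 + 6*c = (c)*(c^2 - 5*c + 6) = c*(c - 2)*(c - 3)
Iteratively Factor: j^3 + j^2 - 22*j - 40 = (j - 5)*(j^2 + 6*j + 8) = (j - 5)*(j + 2)*(j + 4)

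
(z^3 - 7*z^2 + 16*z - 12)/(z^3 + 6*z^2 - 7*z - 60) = (z^2 - 4*z + 4)/(z^2 + 9*z + 20)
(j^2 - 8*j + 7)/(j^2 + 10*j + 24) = (j^2 - 8*j + 7)/(j^2 + 10*j + 24)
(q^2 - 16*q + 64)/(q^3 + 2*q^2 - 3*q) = (q^2 - 16*q + 64)/(q*(q^2 + 2*q - 3))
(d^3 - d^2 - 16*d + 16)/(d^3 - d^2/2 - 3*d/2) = 2*(-d^3 + d^2 + 16*d - 16)/(d*(-2*d^2 + d + 3))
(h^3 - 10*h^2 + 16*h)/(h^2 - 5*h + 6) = h*(h - 8)/(h - 3)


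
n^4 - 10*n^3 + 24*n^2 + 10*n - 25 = (n - 5)^2*(n - 1)*(n + 1)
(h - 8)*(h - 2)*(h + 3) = h^3 - 7*h^2 - 14*h + 48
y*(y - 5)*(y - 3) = y^3 - 8*y^2 + 15*y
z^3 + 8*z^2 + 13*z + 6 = (z + 1)^2*(z + 6)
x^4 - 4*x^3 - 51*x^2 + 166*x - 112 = (x - 8)*(x - 2)*(x - 1)*(x + 7)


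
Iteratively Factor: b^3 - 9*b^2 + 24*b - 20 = (b - 2)*(b^2 - 7*b + 10) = (b - 2)^2*(b - 5)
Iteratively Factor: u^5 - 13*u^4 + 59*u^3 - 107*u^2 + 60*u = (u - 5)*(u^4 - 8*u^3 + 19*u^2 - 12*u) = (u - 5)*(u - 3)*(u^3 - 5*u^2 + 4*u) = (u - 5)*(u - 3)*(u - 1)*(u^2 - 4*u) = u*(u - 5)*(u - 3)*(u - 1)*(u - 4)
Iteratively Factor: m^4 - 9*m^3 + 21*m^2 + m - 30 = (m - 5)*(m^3 - 4*m^2 + m + 6) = (m - 5)*(m + 1)*(m^2 - 5*m + 6) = (m - 5)*(m - 3)*(m + 1)*(m - 2)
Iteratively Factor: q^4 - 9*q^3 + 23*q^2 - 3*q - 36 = (q - 3)*(q^3 - 6*q^2 + 5*q + 12) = (q - 4)*(q - 3)*(q^2 - 2*q - 3) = (q - 4)*(q - 3)^2*(q + 1)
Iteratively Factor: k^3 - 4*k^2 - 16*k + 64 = (k - 4)*(k^2 - 16) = (k - 4)*(k + 4)*(k - 4)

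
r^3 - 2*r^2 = r^2*(r - 2)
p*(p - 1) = p^2 - p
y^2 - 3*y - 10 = (y - 5)*(y + 2)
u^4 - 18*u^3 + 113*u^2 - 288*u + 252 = (u - 7)*(u - 6)*(u - 3)*(u - 2)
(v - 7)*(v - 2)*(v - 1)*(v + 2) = v^4 - 8*v^3 + 3*v^2 + 32*v - 28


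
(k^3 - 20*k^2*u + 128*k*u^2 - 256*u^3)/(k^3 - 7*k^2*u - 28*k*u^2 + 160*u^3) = (k - 8*u)/(k + 5*u)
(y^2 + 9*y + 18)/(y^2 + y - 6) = (y + 6)/(y - 2)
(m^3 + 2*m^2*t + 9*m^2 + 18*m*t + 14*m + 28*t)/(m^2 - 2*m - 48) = (m^3 + 2*m^2*t + 9*m^2 + 18*m*t + 14*m + 28*t)/(m^2 - 2*m - 48)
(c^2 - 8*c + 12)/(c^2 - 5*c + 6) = (c - 6)/(c - 3)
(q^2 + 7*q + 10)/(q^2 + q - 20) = (q + 2)/(q - 4)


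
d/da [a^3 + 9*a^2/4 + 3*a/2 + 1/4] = 3*a^2 + 9*a/2 + 3/2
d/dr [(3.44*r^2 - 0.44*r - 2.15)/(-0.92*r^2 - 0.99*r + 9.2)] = (-3.8104*r^2 + 59.34*r - 6.1765)/(0.8464*r^4 + 1.8216*r^3 - 15.9479*r^2 - 18.216*r + 84.64)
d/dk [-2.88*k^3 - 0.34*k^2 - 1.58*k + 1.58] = -8.64*k^2 - 0.68*k - 1.58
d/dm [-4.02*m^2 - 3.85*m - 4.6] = -8.04*m - 3.85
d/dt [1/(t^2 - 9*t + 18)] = (9 - 2*t)/(t^2 - 9*t + 18)^2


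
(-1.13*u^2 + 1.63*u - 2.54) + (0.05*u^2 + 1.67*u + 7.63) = -1.08*u^2 + 3.3*u + 5.09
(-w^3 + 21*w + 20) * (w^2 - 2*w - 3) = -w^5 + 2*w^4 + 24*w^3 - 22*w^2 - 103*w - 60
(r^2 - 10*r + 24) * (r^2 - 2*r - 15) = r^4 - 12*r^3 + 29*r^2 + 102*r - 360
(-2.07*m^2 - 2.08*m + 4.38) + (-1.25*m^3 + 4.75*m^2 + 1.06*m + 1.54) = -1.25*m^3 + 2.68*m^2 - 1.02*m + 5.92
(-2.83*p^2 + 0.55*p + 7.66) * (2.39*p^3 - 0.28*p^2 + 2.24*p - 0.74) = -6.7637*p^5 + 2.1069*p^4 + 11.8142*p^3 + 1.1814*p^2 + 16.7514*p - 5.6684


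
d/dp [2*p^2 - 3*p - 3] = 4*p - 3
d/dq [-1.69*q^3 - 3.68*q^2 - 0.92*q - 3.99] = -5.07*q^2 - 7.36*q - 0.92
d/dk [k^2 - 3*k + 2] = 2*k - 3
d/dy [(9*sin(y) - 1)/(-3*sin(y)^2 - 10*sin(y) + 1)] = (27*sin(y)^2 - 6*sin(y) - 1)*cos(y)/(3*sin(y)^2 + 10*sin(y) - 1)^2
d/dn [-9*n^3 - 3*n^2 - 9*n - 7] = -27*n^2 - 6*n - 9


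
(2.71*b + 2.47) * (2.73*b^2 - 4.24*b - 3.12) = 7.3983*b^3 - 4.7473*b^2 - 18.928*b - 7.7064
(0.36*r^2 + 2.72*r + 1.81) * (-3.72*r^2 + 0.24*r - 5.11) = -1.3392*r^4 - 10.032*r^3 - 7.92*r^2 - 13.4648*r - 9.2491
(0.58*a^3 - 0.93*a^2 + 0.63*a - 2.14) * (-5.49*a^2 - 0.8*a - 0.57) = -3.1842*a^5 + 4.6417*a^4 - 3.0453*a^3 + 11.7747*a^2 + 1.3529*a + 1.2198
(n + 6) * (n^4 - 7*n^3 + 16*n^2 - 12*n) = n^5 - n^4 - 26*n^3 + 84*n^2 - 72*n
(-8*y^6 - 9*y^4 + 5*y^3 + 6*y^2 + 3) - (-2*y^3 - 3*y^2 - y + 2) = -8*y^6 - 9*y^4 + 7*y^3 + 9*y^2 + y + 1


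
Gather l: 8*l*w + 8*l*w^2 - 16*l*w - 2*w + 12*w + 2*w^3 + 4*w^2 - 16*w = l*(8*w^2 - 8*w) + 2*w^3 + 4*w^2 - 6*w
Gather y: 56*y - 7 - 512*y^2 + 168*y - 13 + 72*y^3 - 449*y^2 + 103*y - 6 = 72*y^3 - 961*y^2 + 327*y - 26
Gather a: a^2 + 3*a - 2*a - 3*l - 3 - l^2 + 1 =a^2 + a - l^2 - 3*l - 2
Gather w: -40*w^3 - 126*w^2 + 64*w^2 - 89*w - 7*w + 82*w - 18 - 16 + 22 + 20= -40*w^3 - 62*w^2 - 14*w + 8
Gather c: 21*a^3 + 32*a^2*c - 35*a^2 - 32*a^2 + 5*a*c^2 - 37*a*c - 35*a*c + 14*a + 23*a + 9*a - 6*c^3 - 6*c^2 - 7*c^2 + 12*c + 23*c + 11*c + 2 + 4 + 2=21*a^3 - 67*a^2 + 46*a - 6*c^3 + c^2*(5*a - 13) + c*(32*a^2 - 72*a + 46) + 8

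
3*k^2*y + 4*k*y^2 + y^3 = y*(k + y)*(3*k + y)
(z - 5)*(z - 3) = z^2 - 8*z + 15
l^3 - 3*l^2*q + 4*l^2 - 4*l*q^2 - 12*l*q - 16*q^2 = (l + 4)*(l - 4*q)*(l + q)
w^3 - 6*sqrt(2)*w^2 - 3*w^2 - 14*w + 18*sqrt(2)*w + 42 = (w - 3)*(w - 7*sqrt(2))*(w + sqrt(2))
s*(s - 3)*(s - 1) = s^3 - 4*s^2 + 3*s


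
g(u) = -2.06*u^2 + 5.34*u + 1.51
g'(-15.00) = 67.14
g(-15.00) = -542.09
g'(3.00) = -7.02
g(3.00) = -1.01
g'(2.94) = -6.77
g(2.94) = -0.60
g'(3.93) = -10.85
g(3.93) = -9.32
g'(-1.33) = 10.82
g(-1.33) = -9.24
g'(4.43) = -12.91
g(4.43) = -15.26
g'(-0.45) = 7.19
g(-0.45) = -1.31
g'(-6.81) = 33.40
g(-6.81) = -130.39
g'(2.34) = -4.30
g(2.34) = 2.73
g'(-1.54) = 11.68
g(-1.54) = -11.60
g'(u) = 5.34 - 4.12*u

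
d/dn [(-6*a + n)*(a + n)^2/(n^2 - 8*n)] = (a + n)*(n*(-11*a + 3*n)*(n - 8) + 2*(a + n)*(6*a - n)*(n - 4))/(n^2*(n - 8)^2)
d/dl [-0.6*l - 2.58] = -0.600000000000000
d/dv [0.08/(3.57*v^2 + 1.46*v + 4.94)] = (-0.5712*v - 0.1168)/(3.57*v^2 + 1.46*v + 4.94)^2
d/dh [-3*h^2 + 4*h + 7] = 4 - 6*h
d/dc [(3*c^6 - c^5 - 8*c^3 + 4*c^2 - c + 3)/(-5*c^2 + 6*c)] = (-60*c^7 + 105*c^6 - 24*c^5 + 40*c^4 - 96*c^3 + 19*c^2 + 30*c - 18)/(c^2*(25*c^2 - 60*c + 36))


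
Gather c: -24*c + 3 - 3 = -24*c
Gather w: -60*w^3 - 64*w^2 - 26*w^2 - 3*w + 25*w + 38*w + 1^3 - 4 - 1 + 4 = -60*w^3 - 90*w^2 + 60*w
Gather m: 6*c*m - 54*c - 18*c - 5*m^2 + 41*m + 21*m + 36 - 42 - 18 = -72*c - 5*m^2 + m*(6*c + 62) - 24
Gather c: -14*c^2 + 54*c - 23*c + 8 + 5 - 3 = -14*c^2 + 31*c + 10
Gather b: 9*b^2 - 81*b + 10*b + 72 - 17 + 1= 9*b^2 - 71*b + 56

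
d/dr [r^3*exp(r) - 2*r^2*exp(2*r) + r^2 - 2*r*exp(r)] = r^3*exp(r) - 4*r^2*exp(2*r) + 3*r^2*exp(r) - 4*r*exp(2*r) - 2*r*exp(r) + 2*r - 2*exp(r)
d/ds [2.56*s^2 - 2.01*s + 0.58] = 5.12*s - 2.01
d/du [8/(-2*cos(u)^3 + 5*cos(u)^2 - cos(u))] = 8*(-6*sin(u) - sin(u)/cos(u)^2 + 10*tan(u))/(2*sin(u)^2 + 5*cos(u) - 3)^2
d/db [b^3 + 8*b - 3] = 3*b^2 + 8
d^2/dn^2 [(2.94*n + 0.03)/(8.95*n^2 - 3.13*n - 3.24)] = ((17.8674 - 157.878*n)*(-8.95*n^2 + 3.13*n + 3.24) - (2.94*n + 0.03)*(17.9*n - 3.13)*(35.8*n - 6.26))/(-8.95*n^2 + 3.13*n + 3.24)^3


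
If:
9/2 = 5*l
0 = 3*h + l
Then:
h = -3/10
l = 9/10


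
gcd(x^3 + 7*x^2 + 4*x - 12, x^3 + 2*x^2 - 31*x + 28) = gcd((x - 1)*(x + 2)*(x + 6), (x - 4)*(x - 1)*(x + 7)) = x - 1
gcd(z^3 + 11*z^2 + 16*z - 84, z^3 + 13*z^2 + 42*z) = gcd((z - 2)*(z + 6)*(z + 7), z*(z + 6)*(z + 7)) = z^2 + 13*z + 42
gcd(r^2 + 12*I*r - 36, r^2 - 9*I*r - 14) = 1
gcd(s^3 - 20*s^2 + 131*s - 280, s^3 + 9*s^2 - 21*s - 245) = s - 5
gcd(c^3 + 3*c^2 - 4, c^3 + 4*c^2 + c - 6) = c^2 + c - 2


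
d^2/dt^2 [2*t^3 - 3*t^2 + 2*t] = 12*t - 6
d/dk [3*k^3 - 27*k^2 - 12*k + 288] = 9*k^2 - 54*k - 12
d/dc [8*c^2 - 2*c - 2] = 16*c - 2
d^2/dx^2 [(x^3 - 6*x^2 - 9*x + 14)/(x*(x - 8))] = 14*(x^3 + 6*x^2 - 48*x + 128)/(x^3*(x^3 - 24*x^2 + 192*x - 512))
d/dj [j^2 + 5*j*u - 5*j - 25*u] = 2*j + 5*u - 5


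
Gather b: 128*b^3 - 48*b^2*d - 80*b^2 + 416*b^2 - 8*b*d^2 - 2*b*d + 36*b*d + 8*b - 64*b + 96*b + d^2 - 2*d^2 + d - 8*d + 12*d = 128*b^3 + b^2*(336 - 48*d) + b*(-8*d^2 + 34*d + 40) - d^2 + 5*d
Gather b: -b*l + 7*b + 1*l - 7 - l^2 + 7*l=b*(7 - l) - l^2 + 8*l - 7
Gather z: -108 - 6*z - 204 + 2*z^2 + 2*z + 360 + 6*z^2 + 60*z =8*z^2 + 56*z + 48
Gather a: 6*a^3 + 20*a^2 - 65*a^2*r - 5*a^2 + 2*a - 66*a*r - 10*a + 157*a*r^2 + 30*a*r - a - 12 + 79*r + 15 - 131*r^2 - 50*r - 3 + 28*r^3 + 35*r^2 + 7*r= 6*a^3 + a^2*(15 - 65*r) + a*(157*r^2 - 36*r - 9) + 28*r^3 - 96*r^2 + 36*r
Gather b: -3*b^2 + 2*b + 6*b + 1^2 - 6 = -3*b^2 + 8*b - 5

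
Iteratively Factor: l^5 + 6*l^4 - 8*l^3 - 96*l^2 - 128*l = (l + 4)*(l^4 + 2*l^3 - 16*l^2 - 32*l) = l*(l + 4)*(l^3 + 2*l^2 - 16*l - 32) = l*(l + 2)*(l + 4)*(l^2 - 16) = l*(l - 4)*(l + 2)*(l + 4)*(l + 4)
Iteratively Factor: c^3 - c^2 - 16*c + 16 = (c - 4)*(c^2 + 3*c - 4) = (c - 4)*(c - 1)*(c + 4)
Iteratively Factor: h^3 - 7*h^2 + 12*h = (h)*(h^2 - 7*h + 12) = h*(h - 4)*(h - 3)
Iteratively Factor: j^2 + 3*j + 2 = (j + 2)*(j + 1)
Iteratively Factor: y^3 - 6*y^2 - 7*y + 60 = (y - 5)*(y^2 - y - 12) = (y - 5)*(y + 3)*(y - 4)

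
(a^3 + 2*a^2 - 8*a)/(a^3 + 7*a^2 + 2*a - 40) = a/(a + 5)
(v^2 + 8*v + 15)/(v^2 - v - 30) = (v + 3)/(v - 6)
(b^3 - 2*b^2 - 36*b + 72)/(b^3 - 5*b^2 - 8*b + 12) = (b^2 + 4*b - 12)/(b^2 + b - 2)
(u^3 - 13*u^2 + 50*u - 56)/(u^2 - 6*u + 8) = u - 7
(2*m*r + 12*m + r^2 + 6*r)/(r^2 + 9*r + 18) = (2*m + r)/(r + 3)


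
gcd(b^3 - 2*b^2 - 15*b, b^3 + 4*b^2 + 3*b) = b^2 + 3*b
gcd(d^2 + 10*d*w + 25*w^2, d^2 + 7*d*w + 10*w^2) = d + 5*w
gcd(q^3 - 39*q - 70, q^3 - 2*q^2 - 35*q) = q^2 - 2*q - 35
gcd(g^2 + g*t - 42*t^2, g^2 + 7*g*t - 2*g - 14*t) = g + 7*t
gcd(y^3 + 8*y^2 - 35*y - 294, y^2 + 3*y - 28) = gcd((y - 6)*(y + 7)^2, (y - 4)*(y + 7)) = y + 7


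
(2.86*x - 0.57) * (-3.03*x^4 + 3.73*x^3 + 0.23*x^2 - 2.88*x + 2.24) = -8.6658*x^5 + 12.3949*x^4 - 1.4683*x^3 - 8.3679*x^2 + 8.048*x - 1.2768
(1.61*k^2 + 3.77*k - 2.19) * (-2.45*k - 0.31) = -3.9445*k^3 - 9.7356*k^2 + 4.1968*k + 0.6789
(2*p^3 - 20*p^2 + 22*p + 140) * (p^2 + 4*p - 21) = 2*p^5 - 12*p^4 - 100*p^3 + 648*p^2 + 98*p - 2940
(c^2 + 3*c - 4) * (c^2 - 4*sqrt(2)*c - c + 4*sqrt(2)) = c^4 - 4*sqrt(2)*c^3 + 2*c^3 - 8*sqrt(2)*c^2 - 7*c^2 + 4*c + 28*sqrt(2)*c - 16*sqrt(2)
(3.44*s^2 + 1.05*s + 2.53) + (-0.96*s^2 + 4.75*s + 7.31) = 2.48*s^2 + 5.8*s + 9.84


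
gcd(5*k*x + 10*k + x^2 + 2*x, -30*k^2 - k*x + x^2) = 5*k + x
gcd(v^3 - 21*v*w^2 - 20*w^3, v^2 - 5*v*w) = v - 5*w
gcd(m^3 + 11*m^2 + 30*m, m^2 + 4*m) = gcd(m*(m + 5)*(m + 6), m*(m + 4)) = m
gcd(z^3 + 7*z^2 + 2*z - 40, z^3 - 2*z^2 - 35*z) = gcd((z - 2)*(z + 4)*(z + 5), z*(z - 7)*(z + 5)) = z + 5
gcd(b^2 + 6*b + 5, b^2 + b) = b + 1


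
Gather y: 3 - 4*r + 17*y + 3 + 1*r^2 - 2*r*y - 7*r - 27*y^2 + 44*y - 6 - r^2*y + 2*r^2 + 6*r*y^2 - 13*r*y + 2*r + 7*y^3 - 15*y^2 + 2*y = 3*r^2 - 9*r + 7*y^3 + y^2*(6*r - 42) + y*(-r^2 - 15*r + 63)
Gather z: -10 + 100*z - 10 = 100*z - 20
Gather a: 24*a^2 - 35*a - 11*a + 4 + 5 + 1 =24*a^2 - 46*a + 10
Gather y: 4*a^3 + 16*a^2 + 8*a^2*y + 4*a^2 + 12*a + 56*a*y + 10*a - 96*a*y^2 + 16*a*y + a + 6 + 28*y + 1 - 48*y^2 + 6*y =4*a^3 + 20*a^2 + 23*a + y^2*(-96*a - 48) + y*(8*a^2 + 72*a + 34) + 7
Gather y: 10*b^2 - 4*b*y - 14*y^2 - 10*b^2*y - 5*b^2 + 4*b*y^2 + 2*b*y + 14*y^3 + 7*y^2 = 5*b^2 + 14*y^3 + y^2*(4*b - 7) + y*(-10*b^2 - 2*b)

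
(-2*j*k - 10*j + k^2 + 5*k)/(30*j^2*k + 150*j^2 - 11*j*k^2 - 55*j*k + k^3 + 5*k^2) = (-2*j + k)/(30*j^2 - 11*j*k + k^2)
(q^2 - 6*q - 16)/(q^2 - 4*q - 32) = (q + 2)/(q + 4)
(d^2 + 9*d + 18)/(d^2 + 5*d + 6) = (d + 6)/(d + 2)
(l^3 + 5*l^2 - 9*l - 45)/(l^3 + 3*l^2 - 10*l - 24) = (l^2 + 8*l + 15)/(l^2 + 6*l + 8)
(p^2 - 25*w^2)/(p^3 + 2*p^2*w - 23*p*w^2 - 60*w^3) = (p + 5*w)/(p^2 + 7*p*w + 12*w^2)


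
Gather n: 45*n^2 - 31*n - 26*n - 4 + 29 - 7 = 45*n^2 - 57*n + 18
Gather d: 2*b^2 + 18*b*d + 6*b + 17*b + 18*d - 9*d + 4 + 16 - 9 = 2*b^2 + 23*b + d*(18*b + 9) + 11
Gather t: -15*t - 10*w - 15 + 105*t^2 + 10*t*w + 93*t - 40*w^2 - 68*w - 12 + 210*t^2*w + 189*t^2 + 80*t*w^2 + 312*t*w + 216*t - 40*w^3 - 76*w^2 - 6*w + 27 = t^2*(210*w + 294) + t*(80*w^2 + 322*w + 294) - 40*w^3 - 116*w^2 - 84*w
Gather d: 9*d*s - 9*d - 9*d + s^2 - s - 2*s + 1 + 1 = d*(9*s - 18) + s^2 - 3*s + 2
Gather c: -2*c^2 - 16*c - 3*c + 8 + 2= -2*c^2 - 19*c + 10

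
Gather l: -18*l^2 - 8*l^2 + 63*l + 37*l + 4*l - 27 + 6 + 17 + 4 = -26*l^2 + 104*l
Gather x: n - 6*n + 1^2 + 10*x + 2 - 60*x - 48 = -5*n - 50*x - 45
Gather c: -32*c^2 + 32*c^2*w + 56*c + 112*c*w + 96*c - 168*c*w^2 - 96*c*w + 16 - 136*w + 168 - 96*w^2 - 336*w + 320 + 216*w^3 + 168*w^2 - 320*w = c^2*(32*w - 32) + c*(-168*w^2 + 16*w + 152) + 216*w^3 + 72*w^2 - 792*w + 504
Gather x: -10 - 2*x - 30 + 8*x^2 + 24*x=8*x^2 + 22*x - 40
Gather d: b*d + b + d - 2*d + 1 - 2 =b + d*(b - 1) - 1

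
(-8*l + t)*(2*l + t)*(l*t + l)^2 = -16*l^4*t^2 - 32*l^4*t - 16*l^4 - 6*l^3*t^3 - 12*l^3*t^2 - 6*l^3*t + l^2*t^4 + 2*l^2*t^3 + l^2*t^2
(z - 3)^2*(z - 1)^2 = z^4 - 8*z^3 + 22*z^2 - 24*z + 9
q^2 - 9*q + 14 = (q - 7)*(q - 2)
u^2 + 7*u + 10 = (u + 2)*(u + 5)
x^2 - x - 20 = (x - 5)*(x + 4)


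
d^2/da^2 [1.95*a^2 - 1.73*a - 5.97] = 3.90000000000000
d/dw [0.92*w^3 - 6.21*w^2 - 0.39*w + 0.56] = 2.76*w^2 - 12.42*w - 0.39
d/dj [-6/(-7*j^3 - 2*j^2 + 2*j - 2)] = 6*(-21*j^2 - 4*j + 2)/(7*j^3 + 2*j^2 - 2*j + 2)^2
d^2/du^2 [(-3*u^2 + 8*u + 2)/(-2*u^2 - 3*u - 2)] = 20*(-5*u^3 - 6*u^2 + 6*u + 5)/(8*u^6 + 36*u^5 + 78*u^4 + 99*u^3 + 78*u^2 + 36*u + 8)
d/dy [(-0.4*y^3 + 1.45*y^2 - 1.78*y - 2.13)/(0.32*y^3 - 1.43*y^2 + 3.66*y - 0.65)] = (-5.55111512312578e-17*y^5 + 0.108000000000001*y^4 - 1.7888*y^3 + 5.5864*y^2 - 7.9768*y + 8.9528)/(0.1024*y^6 - 0.9152*y^5 + 4.3873*y^4 - 10.8836*y^3 + 15.2546*y^2 - 4.758*y + 0.4225)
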